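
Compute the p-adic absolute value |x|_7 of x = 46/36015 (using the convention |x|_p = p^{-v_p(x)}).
|46/36015|_7 = 2401

Step 1 — compute v_7(x) by factoring powers of 7 out of the numerator and denominator: v_7(46/36015) = -4. Step 2 — apply |x|_p = p^{-v_p(x)} = 7^{4} = 2401.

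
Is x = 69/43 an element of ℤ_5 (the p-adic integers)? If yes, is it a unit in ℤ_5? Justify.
x ∈ ℤ_5^× (unit); v_5(x) = 0

ℤ_5 = {x ∈ ℚ_5 : v_5(x) ≥ 0} and ℤ_5^× = {x ∈ ℤ_5 : v_5(x) = 0}. Here v_5(69/43) = v_5(num) − v_5(den) = 0; compare against these criteria.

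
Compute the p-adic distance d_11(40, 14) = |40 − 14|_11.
d_11(40, 14) = 1

Step 1 — x − y = 40 − 14 = 26. Step 2 — v_11(26) = 0 (factor: 26 = (11^0 · 26); the sign does not affect v_p). Step 3 — |x − y|_11 = 11^{0} = 1.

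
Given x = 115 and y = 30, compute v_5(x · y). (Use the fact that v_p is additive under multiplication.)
v_5(3450) = 2

v_p(x) = 1 (factor: 115 = 5^1 · 23); v_p(y) = 1 (factor: 30 = 5^1 · 6). Additivity: v_p(xy) = v_p(x) + v_p(y) = 1 + 1 = 2. (Direct check: xy = 3450 = 5^2 · (138).)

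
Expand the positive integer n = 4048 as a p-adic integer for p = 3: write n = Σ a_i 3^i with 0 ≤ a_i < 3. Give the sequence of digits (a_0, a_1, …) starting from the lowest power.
(a_0, a_1, …) = (1, 2, 2, 2, 1, 1, 2, 1)

Repeated division by 3 gives the digits low-to-high: 4048 = 1 + 2·3^1 + 2·3^2 + 2·3^3 + 1·3^4 + 1·3^5 + 2·3^6 + 1·3^7. Digit sequence: (1, 2, 2, 2, 1, 1, 2, 1).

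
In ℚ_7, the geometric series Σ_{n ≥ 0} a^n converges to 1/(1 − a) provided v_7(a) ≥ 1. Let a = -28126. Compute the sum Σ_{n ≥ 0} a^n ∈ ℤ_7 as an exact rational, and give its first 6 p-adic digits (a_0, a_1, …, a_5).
Σ a^n = 1/(1 − a) = 1/28127;  first 6 digits = (1, 0, 0, 2, 2, 5)

v_7(a) = 3 ≥ 1, so the series converges in ℤ_7 to 1/(1 − a) = 1/(1 − (-28126)) = 1/28127. Expand this rational in ℤ_7: compute digits iteratively via d_i = x_i mod 7, x_{i+1} = (x_i − d_i)/7. The first 6 digits are (1, 0, 0, 2, 2, 5).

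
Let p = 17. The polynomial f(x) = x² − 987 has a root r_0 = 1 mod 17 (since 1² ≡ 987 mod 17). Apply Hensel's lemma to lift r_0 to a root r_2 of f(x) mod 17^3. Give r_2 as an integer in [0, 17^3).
r_2 = 4251 (mod 4913)

Hensel's recurrence: r_{i+1} = r_i − f(r_i)·(f′(r_i))^{-1} mod 17^{i+2}, with f′(x) = 2x. Iterate:
  r_0 = 1 (mod 17)
  r_1 = 205 (mod 289)
  r_2 = 4251 (mod 4913)
Final: r_2 = 4251, and one checks f(r_2) ≡ 0 mod 17^3.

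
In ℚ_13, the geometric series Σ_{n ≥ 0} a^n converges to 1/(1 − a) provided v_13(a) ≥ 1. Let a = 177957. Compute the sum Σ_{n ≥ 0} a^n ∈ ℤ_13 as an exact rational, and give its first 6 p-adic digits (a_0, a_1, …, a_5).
Σ a^n = 1/(1 − a) = -1/177956;  first 6 digits = (1, 0, 0, 3, 6, 0)

v_13(a) = 3 ≥ 1, so the series converges in ℤ_13 to 1/(1 − a) = 1/(1 − 177957) = -1/177956. Expand this rational in ℤ_13: compute digits iteratively via d_i = x_i mod 13, x_{i+1} = (x_i − d_i)/13. The first 6 digits are (1, 0, 0, 3, 6, 0).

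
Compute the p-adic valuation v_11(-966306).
v_11(-966306) = 5

v_11(n) is the largest exponent k such that 11^k divides n. Factor out: -966306 = -11^5 · 6. (Sign doesn't affect v_p.) So v_11(-966306) = 5.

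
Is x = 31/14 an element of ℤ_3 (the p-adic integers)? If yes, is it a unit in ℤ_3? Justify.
x ∈ ℤ_3^× (unit); v_3(x) = 0

ℤ_3 = {x ∈ ℚ_3 : v_3(x) ≥ 0} and ℤ_3^× = {x ∈ ℤ_3 : v_3(x) = 0}. Here v_3(31/14) = v_3(num) − v_3(den) = 0; compare against these criteria.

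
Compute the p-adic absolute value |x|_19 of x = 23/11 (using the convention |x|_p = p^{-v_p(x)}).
|23/11|_19 = 1

Step 1 — compute v_19(x) by factoring powers of 19 out of the numerator and denominator: v_19(23/11) = 0. Step 2 — apply |x|_p = p^{-v_p(x)} = 19^{0} = 1.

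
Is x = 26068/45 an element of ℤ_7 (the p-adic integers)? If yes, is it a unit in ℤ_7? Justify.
x ∈ ℤ_7 but not a unit; v_7(x) = 3 > 0

ℤ_7 = {x ∈ ℚ_7 : v_7(x) ≥ 0} and ℤ_7^× = {x ∈ ℤ_7 : v_7(x) = 0}. Here v_7(26068/45) = v_7(num) − v_7(den) = 3; compare against these criteria.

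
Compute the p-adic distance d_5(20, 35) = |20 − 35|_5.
d_5(20, 35) = 1/5

Step 1 — x − y = 20 − 35 = -15. Step 2 — v_5(-15) = 1 (factor: -15 = −(5^1 · 3); the sign does not affect v_p). Step 3 — |x − y|_5 = 5^{-1} = 1/5.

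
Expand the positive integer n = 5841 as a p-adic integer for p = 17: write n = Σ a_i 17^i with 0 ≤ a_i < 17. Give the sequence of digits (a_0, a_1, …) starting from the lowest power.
(a_0, a_1, …) = (10, 3, 3, 1)

Repeated division by 17 gives the digits low-to-high: 5841 = 10 + 3·17^1 + 3·17^2 + 1·17^3. Digit sequence: (10, 3, 3, 1).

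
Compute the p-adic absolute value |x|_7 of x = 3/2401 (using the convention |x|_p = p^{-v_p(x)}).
|3/2401|_7 = 2401

Step 1 — compute v_7(x) by factoring powers of 7 out of the numerator and denominator: v_7(3/2401) = -4. Step 2 — apply |x|_p = p^{-v_p(x)} = 7^{4} = 2401.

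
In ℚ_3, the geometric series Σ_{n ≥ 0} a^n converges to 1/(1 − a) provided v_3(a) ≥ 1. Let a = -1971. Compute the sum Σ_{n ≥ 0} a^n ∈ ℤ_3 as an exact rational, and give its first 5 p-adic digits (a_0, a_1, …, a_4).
Σ a^n = 1/(1 − a) = 1/1972;  first 5 digits = (1, 0, 0, 2, 2)

v_3(a) = 3 ≥ 1, so the series converges in ℤ_3 to 1/(1 − a) = 1/(1 − (-1971)) = 1/1972. Expand this rational in ℤ_3: compute digits iteratively via d_i = x_i mod 3, x_{i+1} = (x_i − d_i)/3. The first 5 digits are (1, 0, 0, 2, 2).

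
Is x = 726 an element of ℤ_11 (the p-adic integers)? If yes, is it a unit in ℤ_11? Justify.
x ∈ ℤ_11 but not a unit; v_11(x) = 2 > 0

ℤ_11 = {x ∈ ℚ_11 : v_11(x) ≥ 0} and ℤ_11^× = {x ∈ ℤ_11 : v_11(x) = 0}. Here v_11(726) = v_11(num) − v_11(den) = 2; compare against these criteria.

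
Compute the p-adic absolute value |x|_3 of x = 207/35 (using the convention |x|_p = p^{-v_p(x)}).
|207/35|_3 = 1/9

Step 1 — compute v_3(x) by factoring powers of 3 out of the numerator and denominator: v_3(207/35) = 2. Step 2 — apply |x|_p = p^{-v_p(x)} = 3^{-2} = 1/9.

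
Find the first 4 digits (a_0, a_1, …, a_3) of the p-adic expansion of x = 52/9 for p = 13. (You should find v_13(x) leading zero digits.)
(a_0, …, a_3) = (0, 12, 2, 7)

v_13(52/9) = 1, so a_0 = ... = a_0 = 0. Factor out: x = 13^1 · u with u = 4/9 a unit in ℤ_13. Expand u iteratively via a_{v+i} = u_i mod 13, u_{i+1} = (u_i − a_{v+i})/13:
  u_0 = 4/9;  a_1 = 12;  u_1 = (u_0 − 12)/13 = -8/9
  u_1 = -8/9;  a_2 = 2;  u_2 = (u_1 − 2)/13 = -2/9
  u_2 = -2/9;  a_3 = 7;  u_3 = (u_2 − 7)/13 = -5/9
Digits: (0, 12, 2, 7).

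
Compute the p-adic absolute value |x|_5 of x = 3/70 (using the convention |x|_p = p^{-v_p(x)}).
|3/70|_5 = 5

Step 1 — compute v_5(x) by factoring powers of 5 out of the numerator and denominator: v_5(3/70) = -1. Step 2 — apply |x|_p = p^{-v_p(x)} = 5^{1} = 5.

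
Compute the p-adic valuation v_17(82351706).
v_17(82351706) = 5

v_17(n) is the largest exponent k such that 17^k divides n. Factor out: 82351706 = 17^5 · 58. (Sign doesn't affect v_p.) So v_17(82351706) = 5.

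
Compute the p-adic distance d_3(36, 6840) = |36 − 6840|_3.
d_3(36, 6840) = 1/243

Step 1 — x − y = 36 − 6840 = -6804. Step 2 — v_3(-6804) = 5 (factor: -6804 = −(3^5 · 28); the sign does not affect v_p). Step 3 — |x − y|_3 = 3^{-5} = 1/243.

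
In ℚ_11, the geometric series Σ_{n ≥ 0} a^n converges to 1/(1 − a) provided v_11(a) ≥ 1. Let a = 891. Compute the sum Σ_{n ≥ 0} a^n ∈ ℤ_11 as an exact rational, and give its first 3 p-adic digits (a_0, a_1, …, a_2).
Σ a^n = 1/(1 − a) = -1/890;  first 3 digits = (1, 4, 1)

v_11(a) = 1 ≥ 1, so the series converges in ℤ_11 to 1/(1 − a) = 1/(1 − 891) = -1/890. Expand this rational in ℤ_11: compute digits iteratively via d_i = x_i mod 11, x_{i+1} = (x_i − d_i)/11. The first 3 digits are (1, 4, 1).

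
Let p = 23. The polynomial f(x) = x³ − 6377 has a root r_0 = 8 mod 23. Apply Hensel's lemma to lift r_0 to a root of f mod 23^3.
r_2 = 2791 (mod 12167)

Hensel: r_{i+1} = r_i − f(r_i)/f′(r_i) mod 23^{i+2}, where f′(x) = 3x². Iterate:
  r_0 = 8 (mod 23)
  r_1 = 146 (mod 529)
  r_2 = 2791 (mod 12167)
Final: r = 2791 with f(r) ≡ 0 mod 23^3.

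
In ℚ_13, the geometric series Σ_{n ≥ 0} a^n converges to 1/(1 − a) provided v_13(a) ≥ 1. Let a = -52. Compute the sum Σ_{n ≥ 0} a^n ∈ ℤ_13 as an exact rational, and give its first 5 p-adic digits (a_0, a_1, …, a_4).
Σ a^n = 1/(1 − a) = 1/53;  first 5 digits = (1, 9, 2, 2, 4)

v_13(a) = 1 ≥ 1, so the series converges in ℤ_13 to 1/(1 − a) = 1/(1 − (-52)) = 1/53. Expand this rational in ℤ_13: compute digits iteratively via d_i = x_i mod 13, x_{i+1} = (x_i − d_i)/13. The first 5 digits are (1, 9, 2, 2, 4).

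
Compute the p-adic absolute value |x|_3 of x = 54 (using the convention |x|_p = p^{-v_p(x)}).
|54|_3 = 1/27

Step 1 — compute v_3(x) by factoring powers of 3 out of the numerator and denominator: v_3(54) = 3. Step 2 — apply |x|_p = p^{-v_p(x)} = 3^{-3} = 1/27.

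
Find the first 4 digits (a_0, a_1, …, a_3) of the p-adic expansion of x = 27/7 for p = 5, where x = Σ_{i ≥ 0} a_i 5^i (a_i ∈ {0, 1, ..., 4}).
(a_0, …, a_3) = (1, 2, 4, 2)

v_5(27/7) = 0 (numerator and denominator both coprime to 5), so x ∈ ℤ_5^×. Compute digits iteratively via a_i = x_i mod 5, x_{i+1} = (x_i − a_i)/5, with x_0 = x:
  x_0 = 27/7;  a_0 = 1;  x_1 = (x_0 − 1)/5 = 4/7
  x_1 = 4/7;  a_1 = 2;  x_2 = (x_1 − 2)/5 = -2/7
  x_2 = -2/7;  a_2 = 4;  x_3 = (x_2 − 4)/5 = -6/7
  x_3 = -6/7;  a_3 = 2;  x_4 = (x_3 − 2)/5 = -4/7
Digits: (1, 2, 4, 2).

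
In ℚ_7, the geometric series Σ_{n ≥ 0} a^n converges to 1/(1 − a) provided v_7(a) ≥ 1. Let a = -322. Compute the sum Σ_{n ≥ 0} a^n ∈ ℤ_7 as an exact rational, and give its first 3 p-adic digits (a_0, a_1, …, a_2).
Σ a^n = 1/(1 − a) = 1/323;  first 3 digits = (1, 3, 2)

v_7(a) = 1 ≥ 1, so the series converges in ℤ_7 to 1/(1 − a) = 1/(1 − (-322)) = 1/323. Expand this rational in ℤ_7: compute digits iteratively via d_i = x_i mod 7, x_{i+1} = (x_i − d_i)/7. The first 3 digits are (1, 3, 2).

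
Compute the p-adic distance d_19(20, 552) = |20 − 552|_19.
d_19(20, 552) = 1/19

Step 1 — x − y = 20 − 552 = -532. Step 2 — v_19(-532) = 1 (factor: -532 = −(19^1 · 28); the sign does not affect v_p). Step 3 — |x − y|_19 = 19^{-1} = 1/19.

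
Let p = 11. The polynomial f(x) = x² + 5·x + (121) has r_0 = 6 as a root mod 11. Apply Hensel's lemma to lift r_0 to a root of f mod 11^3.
r_2 = 1084 (mod 1331)

Hensel: r_{i+1} = r_i − f(r_i)·(f′(r_i))^{-1} mod 11^{i+2}, f′(x) = 2x + 5. Iterate:
  r_0 = 6 (mod 11)
  r_1 = 116 (mod 121)
  r_2 = 1084 (mod 1331)
Final: r = 1084 satisfies f(r) ≡ 0 mod 11^3.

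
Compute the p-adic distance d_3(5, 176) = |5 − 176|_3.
d_3(5, 176) = 1/9

Step 1 — x − y = 5 − 176 = -171. Step 2 — v_3(-171) = 2 (factor: -171 = −(3^2 · 19); the sign does not affect v_p). Step 3 — |x − y|_3 = 3^{-2} = 1/9.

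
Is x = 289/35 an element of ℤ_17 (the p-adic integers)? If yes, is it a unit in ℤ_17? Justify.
x ∈ ℤ_17 but not a unit; v_17(x) = 2 > 0

ℤ_17 = {x ∈ ℚ_17 : v_17(x) ≥ 0} and ℤ_17^× = {x ∈ ℤ_17 : v_17(x) = 0}. Here v_17(289/35) = v_17(num) − v_17(den) = 2; compare against these criteria.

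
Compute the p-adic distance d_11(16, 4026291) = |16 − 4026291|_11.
d_11(16, 4026291) = 1/161051

Step 1 — x − y = 16 − 4026291 = -4026275. Step 2 — v_11(-4026275) = 5 (factor: -4026275 = −(11^5 · 25); the sign does not affect v_p). Step 3 — |x − y|_11 = 11^{-5} = 1/161051.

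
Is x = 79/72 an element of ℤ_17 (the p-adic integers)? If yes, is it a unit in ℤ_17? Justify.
x ∈ ℤ_17^× (unit); v_17(x) = 0

ℤ_17 = {x ∈ ℚ_17 : v_17(x) ≥ 0} and ℤ_17^× = {x ∈ ℤ_17 : v_17(x) = 0}. Here v_17(79/72) = v_17(num) − v_17(den) = 0; compare against these criteria.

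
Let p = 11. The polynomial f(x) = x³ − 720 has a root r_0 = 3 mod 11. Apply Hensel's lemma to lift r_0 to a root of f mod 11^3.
r_2 = 795 (mod 1331)

Hensel: r_{i+1} = r_i − f(r_i)/f′(r_i) mod 11^{i+2}, where f′(x) = 3x². Iterate:
  r_0 = 3 (mod 11)
  r_1 = 69 (mod 121)
  r_2 = 795 (mod 1331)
Final: r = 795 with f(r) ≡ 0 mod 11^3.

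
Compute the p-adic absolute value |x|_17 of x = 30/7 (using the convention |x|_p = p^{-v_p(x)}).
|30/7|_17 = 1

Step 1 — compute v_17(x) by factoring powers of 17 out of the numerator and denominator: v_17(30/7) = 0. Step 2 — apply |x|_p = p^{-v_p(x)} = 17^{0} = 1.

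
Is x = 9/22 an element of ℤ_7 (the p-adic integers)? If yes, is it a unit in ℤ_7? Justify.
x ∈ ℤ_7^× (unit); v_7(x) = 0

ℤ_7 = {x ∈ ℚ_7 : v_7(x) ≥ 0} and ℤ_7^× = {x ∈ ℤ_7 : v_7(x) = 0}. Here v_7(9/22) = v_7(num) − v_7(den) = 0; compare against these criteria.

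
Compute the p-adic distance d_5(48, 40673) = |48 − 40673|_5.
d_5(48, 40673) = 1/3125

Step 1 — x − y = 48 − 40673 = -40625. Step 2 — v_5(-40625) = 5 (factor: -40625 = −(5^5 · 13); the sign does not affect v_p). Step 3 — |x − y|_5 = 5^{-5} = 1/3125.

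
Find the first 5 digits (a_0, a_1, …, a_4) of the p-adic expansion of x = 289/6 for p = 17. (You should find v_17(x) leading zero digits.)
(a_0, …, a_4) = (0, 0, 3, 14, 2)

v_17(289/6) = 2, so a_0 = ... = a_1 = 0. Factor out: x = 17^2 · u with u = 1/6 a unit in ℤ_17. Expand u iteratively via a_{v+i} = u_i mod 17, u_{i+1} = (u_i − a_{v+i})/17:
  u_0 = 1/6;  a_2 = 3;  u_1 = (u_0 − 3)/17 = -1/6
  u_1 = -1/6;  a_3 = 14;  u_2 = (u_1 − 14)/17 = -5/6
  u_2 = -5/6;  a_4 = 2;  u_3 = (u_2 − 2)/17 = -1/6
Digits: (0, 0, 3, 14, 2).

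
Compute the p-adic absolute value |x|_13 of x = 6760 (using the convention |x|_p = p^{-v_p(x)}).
|6760|_13 = 1/169

Step 1 — compute v_13(x) by factoring powers of 13 out of the numerator and denominator: v_13(6760) = 2. Step 2 — apply |x|_p = p^{-v_p(x)} = 13^{-2} = 1/169.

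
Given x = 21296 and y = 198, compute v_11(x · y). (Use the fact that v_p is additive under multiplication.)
v_11(4216608) = 4

v_p(x) = 3 (factor: 21296 = 11^3 · 16); v_p(y) = 1 (factor: 198 = 11^1 · 18). Additivity: v_p(xy) = v_p(x) + v_p(y) = 3 + 1 = 4. (Direct check: xy = 4216608 = 11^4 · (288).)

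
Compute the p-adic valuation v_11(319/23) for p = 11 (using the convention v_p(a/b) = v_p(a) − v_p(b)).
v_11(319/23) = 1

Factor powers of 11 from the numerator and denominator of the reduced fraction: 319 = 11^1 · 29 and 23 = 11^0 · 23. Apply v_p(a/b) = v_p(a) − v_p(b): v_11(319/23) = 1 − 0 = 1.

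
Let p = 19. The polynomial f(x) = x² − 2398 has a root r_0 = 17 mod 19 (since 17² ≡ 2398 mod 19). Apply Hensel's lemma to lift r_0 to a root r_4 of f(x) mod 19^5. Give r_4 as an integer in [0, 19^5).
r_4 = 1507477 (mod 2476099)

Hensel's recurrence: r_{i+1} = r_i − f(r_i)·(f′(r_i))^{-1} mod 19^{i+2}, with f′(x) = 2x. Iterate:
  r_0 = 17 (mod 19)
  r_1 = 302 (mod 361)
  r_2 = 5356 (mod 6859)
  r_3 = 73946 (mod 130321)
  r_4 = 1507477 (mod 2476099)
Final: r_4 = 1507477, and one checks f(r_4) ≡ 0 mod 19^5.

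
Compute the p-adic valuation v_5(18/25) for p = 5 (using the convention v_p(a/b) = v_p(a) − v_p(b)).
v_5(18/25) = -2

Factor powers of 5 from the numerator and denominator of the reduced fraction: 18 = 5^0 · 18 and 25 = 5^2 · 1. Apply v_p(a/b) = v_p(a) − v_p(b): v_5(18/25) = 0 − 2 = -2.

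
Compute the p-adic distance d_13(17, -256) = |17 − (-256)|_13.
d_13(17, -256) = 1/13

Step 1 — x − y = 17 − (-256) = 273. Step 2 — v_13(273) = 1 (factor: 273 = (13^1 · 21); the sign does not affect v_p). Step 3 — |x − y|_13 = 13^{-1} = 1/13.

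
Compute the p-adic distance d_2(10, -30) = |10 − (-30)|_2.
d_2(10, -30) = 1/8

Step 1 — x − y = 10 − (-30) = 40. Step 2 — v_2(40) = 3 (factor: 40 = (2^3 · 5); the sign does not affect v_p). Step 3 — |x − y|_2 = 2^{-3} = 1/8.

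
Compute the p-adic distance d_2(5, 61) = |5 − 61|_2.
d_2(5, 61) = 1/8

Step 1 — x − y = 5 − 61 = -56. Step 2 — v_2(-56) = 3 (factor: -56 = −(2^3 · 7); the sign does not affect v_p). Step 3 — |x − y|_2 = 2^{-3} = 1/8.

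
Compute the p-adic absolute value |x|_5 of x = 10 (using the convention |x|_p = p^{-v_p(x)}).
|10|_5 = 1/5

Step 1 — compute v_5(x) by factoring powers of 5 out of the numerator and denominator: v_5(10) = 1. Step 2 — apply |x|_p = p^{-v_p(x)} = 5^{-1} = 1/5.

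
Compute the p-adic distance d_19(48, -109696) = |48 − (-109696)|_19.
d_19(48, -109696) = 1/6859

Step 1 — x − y = 48 − (-109696) = 109744. Step 2 — v_19(109744) = 3 (factor: 109744 = (19^3 · 16); the sign does not affect v_p). Step 3 — |x − y|_19 = 19^{-3} = 1/6859.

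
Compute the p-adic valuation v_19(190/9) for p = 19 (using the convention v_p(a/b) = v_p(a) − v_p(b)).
v_19(190/9) = 1

Factor powers of 19 from the numerator and denominator of the reduced fraction: 190 = 19^1 · 10 and 9 = 19^0 · 9. Apply v_p(a/b) = v_p(a) − v_p(b): v_19(190/9) = 1 − 0 = 1.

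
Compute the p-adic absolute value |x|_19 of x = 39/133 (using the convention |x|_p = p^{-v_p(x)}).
|39/133|_19 = 19

Step 1 — compute v_19(x) by factoring powers of 19 out of the numerator and denominator: v_19(39/133) = -1. Step 2 — apply |x|_p = p^{-v_p(x)} = 19^{1} = 19.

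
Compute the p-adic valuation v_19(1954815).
v_19(1954815) = 4

v_19(n) is the largest exponent k such that 19^k divides n. Factor out: 1954815 = 19^4 · 15. (Sign doesn't affect v_p.) So v_19(1954815) = 4.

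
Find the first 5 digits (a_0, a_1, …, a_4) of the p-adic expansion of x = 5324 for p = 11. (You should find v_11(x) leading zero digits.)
(a_0, …, a_4) = (0, 0, 0, 4, 0)

v_11(5324) = 3, so a_0 = ... = a_2 = 0. Factor out: x = 11^3 · u with u = 4 a unit in ℤ_11. Expand u iteratively via a_{v+i} = u_i mod 11, u_{i+1} = (u_i − a_{v+i})/11:
  u_0 = 4;  a_3 = 4;  u_1 = (u_0 − 4)/11 = 0
  u_1 = 0;  a_4 = 0;  u_2 = (u_1 − 0)/11 = 0
Digits: (0, 0, 0, 4, 0).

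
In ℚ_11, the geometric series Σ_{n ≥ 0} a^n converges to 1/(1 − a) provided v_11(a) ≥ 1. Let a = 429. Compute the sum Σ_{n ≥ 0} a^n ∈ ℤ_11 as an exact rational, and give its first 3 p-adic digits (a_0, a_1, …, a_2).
Σ a^n = 1/(1 − a) = -1/428;  first 3 digits = (1, 6, 6)

v_11(a) = 1 ≥ 1, so the series converges in ℤ_11 to 1/(1 − a) = 1/(1 − 429) = -1/428. Expand this rational in ℤ_11: compute digits iteratively via d_i = x_i mod 11, x_{i+1} = (x_i − d_i)/11. The first 3 digits are (1, 6, 6).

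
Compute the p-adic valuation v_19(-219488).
v_19(-219488) = 3

v_19(n) is the largest exponent k such that 19^k divides n. Factor out: -219488 = -19^3 · 32. (Sign doesn't affect v_p.) So v_19(-219488) = 3.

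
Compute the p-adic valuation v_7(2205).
v_7(2205) = 2

v_7(n) is the largest exponent k such that 7^k divides n. Factor out: 2205 = 7^2 · 45. (Sign doesn't affect v_p.) So v_7(2205) = 2.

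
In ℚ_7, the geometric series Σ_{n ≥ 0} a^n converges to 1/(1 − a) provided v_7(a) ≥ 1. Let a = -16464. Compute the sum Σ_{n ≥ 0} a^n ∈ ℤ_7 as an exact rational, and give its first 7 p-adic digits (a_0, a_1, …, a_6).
Σ a^n = 1/(1 − a) = 1/16465;  first 7 digits = (1, 0, 0, 1, 0, 6, 0)

v_7(a) = 3 ≥ 1, so the series converges in ℤ_7 to 1/(1 − a) = 1/(1 − (-16464)) = 1/16465. Expand this rational in ℤ_7: compute digits iteratively via d_i = x_i mod 7, x_{i+1} = (x_i − d_i)/7. The first 7 digits are (1, 0, 0, 1, 0, 6, 0).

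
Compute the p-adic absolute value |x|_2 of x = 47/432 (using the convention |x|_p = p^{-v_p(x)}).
|47/432|_2 = 16

Step 1 — compute v_2(x) by factoring powers of 2 out of the numerator and denominator: v_2(47/432) = -4. Step 2 — apply |x|_p = p^{-v_p(x)} = 2^{4} = 16.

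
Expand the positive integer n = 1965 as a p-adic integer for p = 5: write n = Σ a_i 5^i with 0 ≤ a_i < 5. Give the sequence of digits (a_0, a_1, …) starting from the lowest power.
(a_0, a_1, …) = (0, 3, 3, 0, 3)

Repeated division by 5 gives the digits low-to-high: 1965 = 3·5^1 + 3·5^2 + 3·5^4. Digit sequence: (0, 3, 3, 0, 3).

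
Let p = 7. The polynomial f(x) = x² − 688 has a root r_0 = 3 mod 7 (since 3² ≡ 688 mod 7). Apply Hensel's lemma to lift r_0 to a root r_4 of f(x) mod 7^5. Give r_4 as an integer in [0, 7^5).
r_4 = 6282 (mod 16807)

Hensel's recurrence: r_{i+1} = r_i − f(r_i)·(f′(r_i))^{-1} mod 7^{i+2}, with f′(x) = 2x. Iterate:
  r_0 = 3 (mod 7)
  r_1 = 10 (mod 49)
  r_2 = 108 (mod 343)
  r_3 = 1480 (mod 2401)
  r_4 = 6282 (mod 16807)
Final: r_4 = 6282, and one checks f(r_4) ≡ 0 mod 7^5.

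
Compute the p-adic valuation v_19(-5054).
v_19(-5054) = 2

v_19(n) is the largest exponent k such that 19^k divides n. Factor out: -5054 = -19^2 · 14. (Sign doesn't affect v_p.) So v_19(-5054) = 2.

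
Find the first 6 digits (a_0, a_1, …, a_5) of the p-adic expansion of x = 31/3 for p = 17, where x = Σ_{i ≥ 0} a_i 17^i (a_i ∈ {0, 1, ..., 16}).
(a_0, …, a_5) = (16, 11, 5, 11, 5, 11)

v_17(31/3) = 0 (numerator and denominator both coprime to 17), so x ∈ ℤ_17^×. Compute digits iteratively via a_i = x_i mod 17, x_{i+1} = (x_i − a_i)/17, with x_0 = x:
  x_0 = 31/3;  a_0 = 16;  x_1 = (x_0 − 16)/17 = -1/3
  x_1 = -1/3;  a_1 = 11;  x_2 = (x_1 − 11)/17 = -2/3
  x_2 = -2/3;  a_2 = 5;  x_3 = (x_2 − 5)/17 = -1/3
  x_3 = -1/3;  a_3 = 11;  x_4 = (x_3 − 11)/17 = -2/3
  x_4 = -2/3;  a_4 = 5;  x_5 = (x_4 − 5)/17 = -1/3
  x_5 = -1/3;  a_5 = 11;  x_6 = (x_5 − 11)/17 = -2/3
Digits: (16, 11, 5, 11, 5, 11).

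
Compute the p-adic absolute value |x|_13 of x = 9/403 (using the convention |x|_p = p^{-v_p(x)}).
|9/403|_13 = 13

Step 1 — compute v_13(x) by factoring powers of 13 out of the numerator and denominator: v_13(9/403) = -1. Step 2 — apply |x|_p = p^{-v_p(x)} = 13^{1} = 13.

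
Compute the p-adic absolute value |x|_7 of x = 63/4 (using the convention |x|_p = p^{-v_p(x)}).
|63/4|_7 = 1/7

Step 1 — compute v_7(x) by factoring powers of 7 out of the numerator and denominator: v_7(63/4) = 1. Step 2 — apply |x|_p = p^{-v_p(x)} = 7^{-1} = 1/7.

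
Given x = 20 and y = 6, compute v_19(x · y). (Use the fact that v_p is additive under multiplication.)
v_19(120) = 0

v_p(x) = 0 (factor: 20 = 19^0 · 20); v_p(y) = 0 (factor: 6 = 19^0 · 6). Additivity: v_p(xy) = v_p(x) + v_p(y) = 0 + 0 = 0. (Direct check: xy = 120 = 19^0 · (120).)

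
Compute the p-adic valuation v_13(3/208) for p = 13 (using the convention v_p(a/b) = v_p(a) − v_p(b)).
v_13(3/208) = -1

Factor powers of 13 from the numerator and denominator of the reduced fraction: 3 = 13^0 · 3 and 208 = 13^1 · 16. Apply v_p(a/b) = v_p(a) − v_p(b): v_13(3/208) = 0 − 1 = -1.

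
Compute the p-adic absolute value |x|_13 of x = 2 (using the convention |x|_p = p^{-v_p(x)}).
|2|_13 = 1

Step 1 — compute v_13(x) by factoring powers of 13 out of the numerator and denominator: v_13(2) = 0. Step 2 — apply |x|_p = p^{-v_p(x)} = 13^{0} = 1.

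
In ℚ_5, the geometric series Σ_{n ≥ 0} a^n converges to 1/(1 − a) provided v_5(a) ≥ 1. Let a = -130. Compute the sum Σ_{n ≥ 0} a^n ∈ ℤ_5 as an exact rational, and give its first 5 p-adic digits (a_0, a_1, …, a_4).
Σ a^n = 1/(1 − a) = 1/131;  first 5 digits = (1, 4, 0, 3, 2)

v_5(a) = 1 ≥ 1, so the series converges in ℤ_5 to 1/(1 − a) = 1/(1 − (-130)) = 1/131. Expand this rational in ℤ_5: compute digits iteratively via d_i = x_i mod 5, x_{i+1} = (x_i − d_i)/5. The first 5 digits are (1, 4, 0, 3, 2).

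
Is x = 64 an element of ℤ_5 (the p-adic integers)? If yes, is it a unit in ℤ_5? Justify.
x ∈ ℤ_5^× (unit); v_5(x) = 0

ℤ_5 = {x ∈ ℚ_5 : v_5(x) ≥ 0} and ℤ_5^× = {x ∈ ℤ_5 : v_5(x) = 0}. Here v_5(64) = v_5(num) − v_5(den) = 0; compare against these criteria.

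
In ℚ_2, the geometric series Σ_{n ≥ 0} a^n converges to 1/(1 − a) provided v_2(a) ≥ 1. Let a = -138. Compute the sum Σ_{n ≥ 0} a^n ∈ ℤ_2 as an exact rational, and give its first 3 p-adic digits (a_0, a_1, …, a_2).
Σ a^n = 1/(1 − a) = 1/139;  first 3 digits = (1, 1, 0)

v_2(a) = 1 ≥ 1, so the series converges in ℤ_2 to 1/(1 − a) = 1/(1 − (-138)) = 1/139. Expand this rational in ℤ_2: compute digits iteratively via d_i = x_i mod 2, x_{i+1} = (x_i − d_i)/2. The first 3 digits are (1, 1, 0).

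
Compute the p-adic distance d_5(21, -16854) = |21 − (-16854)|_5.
d_5(21, -16854) = 1/625

Step 1 — x − y = 21 − (-16854) = 16875. Step 2 — v_5(16875) = 4 (factor: 16875 = (5^4 · 27); the sign does not affect v_p). Step 3 — |x − y|_5 = 5^{-4} = 1/625.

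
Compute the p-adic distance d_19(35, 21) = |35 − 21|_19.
d_19(35, 21) = 1

Step 1 — x − y = 35 − 21 = 14. Step 2 — v_19(14) = 0 (factor: 14 = (19^0 · 14); the sign does not affect v_p). Step 3 — |x − y|_19 = 19^{0} = 1.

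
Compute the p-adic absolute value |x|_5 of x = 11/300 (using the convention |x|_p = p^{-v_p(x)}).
|11/300|_5 = 25

Step 1 — compute v_5(x) by factoring powers of 5 out of the numerator and denominator: v_5(11/300) = -2. Step 2 — apply |x|_p = p^{-v_p(x)} = 5^{2} = 25.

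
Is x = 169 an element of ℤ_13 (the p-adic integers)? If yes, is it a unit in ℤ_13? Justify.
x ∈ ℤ_13 but not a unit; v_13(x) = 2 > 0

ℤ_13 = {x ∈ ℚ_13 : v_13(x) ≥ 0} and ℤ_13^× = {x ∈ ℤ_13 : v_13(x) = 0}. Here v_13(169) = v_13(num) − v_13(den) = 2; compare against these criteria.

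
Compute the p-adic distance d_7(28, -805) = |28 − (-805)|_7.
d_7(28, -805) = 1/49

Step 1 — x − y = 28 − (-805) = 833. Step 2 — v_7(833) = 2 (factor: 833 = (7^2 · 17); the sign does not affect v_p). Step 3 — |x − y|_7 = 7^{-2} = 1/49.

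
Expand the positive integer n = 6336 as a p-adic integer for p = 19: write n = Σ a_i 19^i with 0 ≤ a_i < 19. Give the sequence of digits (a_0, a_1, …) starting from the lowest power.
(a_0, a_1, …) = (9, 10, 17)

Repeated division by 19 gives the digits low-to-high: 6336 = 9 + 10·19^1 + 17·19^2. Digit sequence: (9, 10, 17).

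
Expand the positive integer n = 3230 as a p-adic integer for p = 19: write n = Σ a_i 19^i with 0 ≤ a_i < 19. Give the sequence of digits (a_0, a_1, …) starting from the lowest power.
(a_0, a_1, …) = (0, 18, 8)

Repeated division by 19 gives the digits low-to-high: 3230 = 18·19^1 + 8·19^2. Digit sequence: (0, 18, 8).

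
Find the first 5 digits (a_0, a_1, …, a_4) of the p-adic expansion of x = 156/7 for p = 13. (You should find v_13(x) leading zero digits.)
(a_0, …, a_4) = (0, 11, 3, 9, 3)

v_13(156/7) = 1, so a_0 = ... = a_0 = 0. Factor out: x = 13^1 · u with u = 12/7 a unit in ℤ_13. Expand u iteratively via a_{v+i} = u_i mod 13, u_{i+1} = (u_i − a_{v+i})/13:
  u_0 = 12/7;  a_1 = 11;  u_1 = (u_0 − 11)/13 = -5/7
  u_1 = -5/7;  a_2 = 3;  u_2 = (u_1 − 3)/13 = -2/7
  u_2 = -2/7;  a_3 = 9;  u_3 = (u_2 − 9)/13 = -5/7
  u_3 = -5/7;  a_4 = 3;  u_4 = (u_3 − 3)/13 = -2/7
Digits: (0, 11, 3, 9, 3).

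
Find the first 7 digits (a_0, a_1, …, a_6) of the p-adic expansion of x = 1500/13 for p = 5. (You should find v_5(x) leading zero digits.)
(a_0, …, a_6) = (0, 0, 0, 4, 4, 1, 0)

v_5(1500/13) = 3, so a_0 = ... = a_2 = 0. Factor out: x = 5^3 · u with u = 12/13 a unit in ℤ_5. Expand u iteratively via a_{v+i} = u_i mod 5, u_{i+1} = (u_i − a_{v+i})/5:
  u_0 = 12/13;  a_3 = 4;  u_1 = (u_0 − 4)/5 = -8/13
  u_1 = -8/13;  a_4 = 4;  u_2 = (u_1 − 4)/5 = -12/13
  u_2 = -12/13;  a_5 = 1;  u_3 = (u_2 − 1)/5 = -5/13
  u_3 = -5/13;  a_6 = 0;  u_4 = (u_3 − 0)/5 = -1/13
Digits: (0, 0, 0, 4, 4, 1, 0).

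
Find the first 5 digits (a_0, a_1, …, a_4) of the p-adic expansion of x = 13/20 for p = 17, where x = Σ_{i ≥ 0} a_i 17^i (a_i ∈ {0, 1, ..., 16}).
(a_0, …, a_4) = (10, 2, 16, 5, 9)

v_17(13/20) = 0 (numerator and denominator both coprime to 17), so x ∈ ℤ_17^×. Compute digits iteratively via a_i = x_i mod 17, x_{i+1} = (x_i − a_i)/17, with x_0 = x:
  x_0 = 13/20;  a_0 = 10;  x_1 = (x_0 − 10)/17 = -11/20
  x_1 = -11/20;  a_1 = 2;  x_2 = (x_1 − 2)/17 = -3/20
  x_2 = -3/20;  a_2 = 16;  x_3 = (x_2 − 16)/17 = -19/20
  x_3 = -19/20;  a_3 = 5;  x_4 = (x_3 − 5)/17 = -7/20
  x_4 = -7/20;  a_4 = 9;  x_5 = (x_4 − 9)/17 = -11/20
Digits: (10, 2, 16, 5, 9).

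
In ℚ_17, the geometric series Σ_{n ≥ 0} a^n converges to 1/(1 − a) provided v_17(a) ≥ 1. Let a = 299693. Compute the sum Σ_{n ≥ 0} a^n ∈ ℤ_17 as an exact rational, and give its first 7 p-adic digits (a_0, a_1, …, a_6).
Σ a^n = 1/(1 − a) = -1/299692;  first 7 digits = (1, 0, 0, 10, 3, 0, 15)

v_17(a) = 3 ≥ 1, so the series converges in ℤ_17 to 1/(1 − a) = 1/(1 − 299693) = -1/299692. Expand this rational in ℤ_17: compute digits iteratively via d_i = x_i mod 17, x_{i+1} = (x_i − d_i)/17. The first 7 digits are (1, 0, 0, 10, 3, 0, 15).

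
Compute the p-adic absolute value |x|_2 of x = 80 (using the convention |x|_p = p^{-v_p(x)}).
|80|_2 = 1/16

Step 1 — compute v_2(x) by factoring powers of 2 out of the numerator and denominator: v_2(80) = 4. Step 2 — apply |x|_p = p^{-v_p(x)} = 2^{-4} = 1/16.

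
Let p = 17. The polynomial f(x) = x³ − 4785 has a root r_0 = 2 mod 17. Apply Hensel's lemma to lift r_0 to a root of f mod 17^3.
r_2 = 2110 (mod 4913)

Hensel: r_{i+1} = r_i − f(r_i)/f′(r_i) mod 17^{i+2}, where f′(x) = 3x². Iterate:
  r_0 = 2 (mod 17)
  r_1 = 87 (mod 289)
  r_2 = 2110 (mod 4913)
Final: r = 2110 with f(r) ≡ 0 mod 17^3.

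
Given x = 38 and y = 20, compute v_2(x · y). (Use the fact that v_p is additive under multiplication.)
v_2(760) = 3

v_p(x) = 1 (factor: 38 = 2^1 · 19); v_p(y) = 2 (factor: 20 = 2^2 · 5). Additivity: v_p(xy) = v_p(x) + v_p(y) = 1 + 2 = 3. (Direct check: xy = 760 = 2^3 · (95).)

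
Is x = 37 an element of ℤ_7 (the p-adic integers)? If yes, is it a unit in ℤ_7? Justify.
x ∈ ℤ_7^× (unit); v_7(x) = 0

ℤ_7 = {x ∈ ℚ_7 : v_7(x) ≥ 0} and ℤ_7^× = {x ∈ ℤ_7 : v_7(x) = 0}. Here v_7(37) = v_7(num) − v_7(den) = 0; compare against these criteria.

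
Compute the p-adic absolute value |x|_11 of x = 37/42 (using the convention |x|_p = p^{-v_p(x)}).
|37/42|_11 = 1

Step 1 — compute v_11(x) by factoring powers of 11 out of the numerator and denominator: v_11(37/42) = 0. Step 2 — apply |x|_p = p^{-v_p(x)} = 11^{0} = 1.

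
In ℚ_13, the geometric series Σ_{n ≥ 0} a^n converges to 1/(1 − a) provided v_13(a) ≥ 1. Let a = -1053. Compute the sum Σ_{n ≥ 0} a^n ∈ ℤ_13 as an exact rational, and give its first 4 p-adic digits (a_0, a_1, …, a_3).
Σ a^n = 1/(1 − a) = 1/1054;  first 4 digits = (1, 10, 2, 9)

v_13(a) = 1 ≥ 1, so the series converges in ℤ_13 to 1/(1 − a) = 1/(1 − (-1053)) = 1/1054. Expand this rational in ℤ_13: compute digits iteratively via d_i = x_i mod 13, x_{i+1} = (x_i − d_i)/13. The first 4 digits are (1, 10, 2, 9).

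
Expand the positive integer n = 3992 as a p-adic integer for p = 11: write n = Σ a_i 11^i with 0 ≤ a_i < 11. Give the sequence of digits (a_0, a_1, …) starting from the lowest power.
(a_0, a_1, …) = (10, 10, 10, 2)

Repeated division by 11 gives the digits low-to-high: 3992 = 10 + 10·11^1 + 10·11^2 + 2·11^3. Digit sequence: (10, 10, 10, 2).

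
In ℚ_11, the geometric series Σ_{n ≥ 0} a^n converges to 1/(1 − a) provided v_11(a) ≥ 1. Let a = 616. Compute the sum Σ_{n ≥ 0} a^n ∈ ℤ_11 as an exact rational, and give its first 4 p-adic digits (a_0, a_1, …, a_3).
Σ a^n = 1/(1 − a) = -1/615;  first 4 digits = (1, 1, 6, 0)

v_11(a) = 1 ≥ 1, so the series converges in ℤ_11 to 1/(1 − a) = 1/(1 − 616) = -1/615. Expand this rational in ℤ_11: compute digits iteratively via d_i = x_i mod 11, x_{i+1} = (x_i − d_i)/11. The first 4 digits are (1, 1, 6, 0).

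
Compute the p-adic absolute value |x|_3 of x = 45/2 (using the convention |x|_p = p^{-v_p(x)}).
|45/2|_3 = 1/9

Step 1 — compute v_3(x) by factoring powers of 3 out of the numerator and denominator: v_3(45/2) = 2. Step 2 — apply |x|_p = p^{-v_p(x)} = 3^{-2} = 1/9.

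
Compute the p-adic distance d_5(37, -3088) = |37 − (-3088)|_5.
d_5(37, -3088) = 1/3125

Step 1 — x − y = 37 − (-3088) = 3125. Step 2 — v_5(3125) = 5 (factor: 3125 = (5^5 · 1); the sign does not affect v_p). Step 3 — |x − y|_5 = 5^{-5} = 1/3125.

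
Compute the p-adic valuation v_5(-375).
v_5(-375) = 3

v_5(n) is the largest exponent k such that 5^k divides n. Factor out: -375 = -5^3 · 3. (Sign doesn't affect v_p.) So v_5(-375) = 3.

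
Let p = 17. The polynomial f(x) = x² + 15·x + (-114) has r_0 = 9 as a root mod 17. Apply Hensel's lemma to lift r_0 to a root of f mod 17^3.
r_2 = 4157 (mod 4913)

Hensel: r_{i+1} = r_i − f(r_i)·(f′(r_i))^{-1} mod 17^{i+2}, f′(x) = 2x + 15. Iterate:
  r_0 = 9 (mod 17)
  r_1 = 111 (mod 289)
  r_2 = 4157 (mod 4913)
Final: r = 4157 satisfies f(r) ≡ 0 mod 17^3.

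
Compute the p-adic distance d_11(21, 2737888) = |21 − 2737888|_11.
d_11(21, 2737888) = 1/161051

Step 1 — x − y = 21 − 2737888 = -2737867. Step 2 — v_11(-2737867) = 5 (factor: -2737867 = −(11^5 · 17); the sign does not affect v_p). Step 3 — |x − y|_11 = 11^{-5} = 1/161051.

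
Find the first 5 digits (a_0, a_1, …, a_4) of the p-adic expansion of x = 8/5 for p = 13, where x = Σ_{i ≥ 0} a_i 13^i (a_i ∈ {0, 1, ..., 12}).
(a_0, …, a_4) = (12, 7, 2, 5, 10)

v_13(8/5) = 0 (numerator and denominator both coprime to 13), so x ∈ ℤ_13^×. Compute digits iteratively via a_i = x_i mod 13, x_{i+1} = (x_i − a_i)/13, with x_0 = x:
  x_0 = 8/5;  a_0 = 12;  x_1 = (x_0 − 12)/13 = -4/5
  x_1 = -4/5;  a_1 = 7;  x_2 = (x_1 − 7)/13 = -3/5
  x_2 = -3/5;  a_2 = 2;  x_3 = (x_2 − 2)/13 = -1/5
  x_3 = -1/5;  a_3 = 5;  x_4 = (x_3 − 5)/13 = -2/5
  x_4 = -2/5;  a_4 = 10;  x_5 = (x_4 − 10)/13 = -4/5
Digits: (12, 7, 2, 5, 10).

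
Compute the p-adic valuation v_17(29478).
v_17(29478) = 3

v_17(n) is the largest exponent k such that 17^k divides n. Factor out: 29478 = 17^3 · 6. (Sign doesn't affect v_p.) So v_17(29478) = 3.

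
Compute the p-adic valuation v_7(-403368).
v_7(-403368) = 5

v_7(n) is the largest exponent k such that 7^k divides n. Factor out: -403368 = -7^5 · 24. (Sign doesn't affect v_p.) So v_7(-403368) = 5.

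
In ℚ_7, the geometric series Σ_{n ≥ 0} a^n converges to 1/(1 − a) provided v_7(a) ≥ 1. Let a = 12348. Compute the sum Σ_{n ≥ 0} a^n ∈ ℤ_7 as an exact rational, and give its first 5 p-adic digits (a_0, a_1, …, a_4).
Σ a^n = 1/(1 − a) = -1/12347;  first 5 digits = (1, 0, 0, 1, 5)

v_7(a) = 3 ≥ 1, so the series converges in ℤ_7 to 1/(1 − a) = 1/(1 − 12348) = -1/12347. Expand this rational in ℤ_7: compute digits iteratively via d_i = x_i mod 7, x_{i+1} = (x_i − d_i)/7. The first 5 digits are (1, 0, 0, 1, 5).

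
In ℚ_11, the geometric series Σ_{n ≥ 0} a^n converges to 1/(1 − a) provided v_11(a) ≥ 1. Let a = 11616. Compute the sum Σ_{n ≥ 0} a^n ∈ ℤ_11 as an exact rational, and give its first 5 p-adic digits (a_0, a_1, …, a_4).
Σ a^n = 1/(1 − a) = -1/11615;  first 5 digits = (1, 0, 8, 8, 9)

v_11(a) = 2 ≥ 1, so the series converges in ℤ_11 to 1/(1 − a) = 1/(1 − 11616) = -1/11615. Expand this rational in ℤ_11: compute digits iteratively via d_i = x_i mod 11, x_{i+1} = (x_i − d_i)/11. The first 5 digits are (1, 0, 8, 8, 9).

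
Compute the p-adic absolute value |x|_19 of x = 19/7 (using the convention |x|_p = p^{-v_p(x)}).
|19/7|_19 = 1/19

Step 1 — compute v_19(x) by factoring powers of 19 out of the numerator and denominator: v_19(19/7) = 1. Step 2 — apply |x|_p = p^{-v_p(x)} = 19^{-1} = 1/19.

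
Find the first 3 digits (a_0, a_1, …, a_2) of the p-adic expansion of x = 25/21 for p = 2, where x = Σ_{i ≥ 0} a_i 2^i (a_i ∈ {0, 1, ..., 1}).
(a_0, …, a_2) = (1, 0, 1)

v_2(25/21) = 0 (numerator and denominator both coprime to 2), so x ∈ ℤ_2^×. Compute digits iteratively via a_i = x_i mod 2, x_{i+1} = (x_i − a_i)/2, with x_0 = x:
  x_0 = 25/21;  a_0 = 1;  x_1 = (x_0 − 1)/2 = 2/21
  x_1 = 2/21;  a_1 = 0;  x_2 = (x_1 − 0)/2 = 1/21
  x_2 = 1/21;  a_2 = 1;  x_3 = (x_2 − 1)/2 = -10/21
Digits: (1, 0, 1).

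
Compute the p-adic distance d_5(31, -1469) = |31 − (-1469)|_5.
d_5(31, -1469) = 1/125

Step 1 — x − y = 31 − (-1469) = 1500. Step 2 — v_5(1500) = 3 (factor: 1500 = (5^3 · 12); the sign does not affect v_p). Step 3 — |x − y|_5 = 5^{-3} = 1/125.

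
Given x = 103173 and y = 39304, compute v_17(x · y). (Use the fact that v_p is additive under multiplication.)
v_17(4055111592) = 6

v_p(x) = 3 (factor: 103173 = 17^3 · 21); v_p(y) = 3 (factor: 39304 = 17^3 · 8). Additivity: v_p(xy) = v_p(x) + v_p(y) = 3 + 3 = 6. (Direct check: xy = 4055111592 = 17^6 · (168).)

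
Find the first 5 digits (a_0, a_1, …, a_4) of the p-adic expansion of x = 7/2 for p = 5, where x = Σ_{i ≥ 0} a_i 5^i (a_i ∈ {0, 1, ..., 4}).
(a_0, …, a_4) = (1, 3, 2, 2, 2)

v_5(7/2) = 0 (numerator and denominator both coprime to 5), so x ∈ ℤ_5^×. Compute digits iteratively via a_i = x_i mod 5, x_{i+1} = (x_i − a_i)/5, with x_0 = x:
  x_0 = 7/2;  a_0 = 1;  x_1 = (x_0 − 1)/5 = 1/2
  x_1 = 1/2;  a_1 = 3;  x_2 = (x_1 − 3)/5 = -1/2
  x_2 = -1/2;  a_2 = 2;  x_3 = (x_2 − 2)/5 = -1/2
  x_3 = -1/2;  a_3 = 2;  x_4 = (x_3 − 2)/5 = -1/2
  x_4 = -1/2;  a_4 = 2;  x_5 = (x_4 − 2)/5 = -1/2
Digits: (1, 3, 2, 2, 2).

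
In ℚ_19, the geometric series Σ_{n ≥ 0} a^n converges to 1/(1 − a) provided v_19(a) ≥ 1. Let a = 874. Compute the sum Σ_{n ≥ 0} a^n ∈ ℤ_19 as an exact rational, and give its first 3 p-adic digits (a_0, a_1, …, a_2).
Σ a^n = 1/(1 − a) = -1/873;  first 3 digits = (1, 8, 9)

v_19(a) = 1 ≥ 1, so the series converges in ℤ_19 to 1/(1 − a) = 1/(1 − 874) = -1/873. Expand this rational in ℤ_19: compute digits iteratively via d_i = x_i mod 19, x_{i+1} = (x_i − d_i)/19. The first 3 digits are (1, 8, 9).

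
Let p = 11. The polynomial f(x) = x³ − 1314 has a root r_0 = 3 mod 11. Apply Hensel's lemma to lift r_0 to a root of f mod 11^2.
r_1 = 91 (mod 121)

Hensel: r_{i+1} = r_i − f(r_i)/f′(r_i) mod 11^{i+2}, where f′(x) = 3x². Iterate:
  r_0 = 3 (mod 11)
  r_1 = 91 (mod 121)
Final: r = 91 with f(r) ≡ 0 mod 11^2.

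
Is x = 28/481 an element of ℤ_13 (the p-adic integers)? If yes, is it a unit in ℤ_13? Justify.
x ∉ ℤ_13 (v_13(x) = -1 < 0)

ℤ_13 = {x ∈ ℚ_13 : v_13(x) ≥ 0} and ℤ_13^× = {x ∈ ℤ_13 : v_13(x) = 0}. Here v_13(28/481) = v_13(num) − v_13(den) = -1; compare against these criteria.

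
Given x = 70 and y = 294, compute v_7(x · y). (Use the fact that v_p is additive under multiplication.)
v_7(20580) = 3

v_p(x) = 1 (factor: 70 = 7^1 · 10); v_p(y) = 2 (factor: 294 = 7^2 · 6). Additivity: v_p(xy) = v_p(x) + v_p(y) = 1 + 2 = 3. (Direct check: xy = 20580 = 7^3 · (60).)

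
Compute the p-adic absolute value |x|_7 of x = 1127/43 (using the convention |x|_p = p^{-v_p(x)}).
|1127/43|_7 = 1/49

Step 1 — compute v_7(x) by factoring powers of 7 out of the numerator and denominator: v_7(1127/43) = 2. Step 2 — apply |x|_p = p^{-v_p(x)} = 7^{-2} = 1/49.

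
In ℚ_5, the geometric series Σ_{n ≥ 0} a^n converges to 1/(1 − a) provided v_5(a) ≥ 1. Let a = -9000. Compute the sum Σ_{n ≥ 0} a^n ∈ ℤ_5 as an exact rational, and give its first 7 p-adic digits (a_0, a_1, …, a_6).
Σ a^n = 1/(1 − a) = 1/9001;  first 7 digits = (1, 0, 0, 3, 0, 2, 3)

v_5(a) = 3 ≥ 1, so the series converges in ℤ_5 to 1/(1 − a) = 1/(1 − (-9000)) = 1/9001. Expand this rational in ℤ_5: compute digits iteratively via d_i = x_i mod 5, x_{i+1} = (x_i − d_i)/5. The first 7 digits are (1, 0, 0, 3, 0, 2, 3).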